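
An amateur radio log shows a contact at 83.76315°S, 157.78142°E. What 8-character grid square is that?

QA86vf36

Shift to the Maidenhead origin (180°W, 90°S): lon 337.78142, lat 6.23685.
Field (20°×10°, letters A–R): lon ⌊337.78142/20⌋ = 16 → Q; lat ⌊6.23685/10⌋ = 0 → A.
Square (2°×1°, digits 0–9): lon ⌊17.78142/2⌋ = 8; lat ⌊6.23685/1⌋ = 6.
Subsquare (5′×2.5′, letters a–x): lon ⌊1.78142/0.0833333⌋ = 21 → v; lat ⌊0.23685/0.0416667⌋ = 5 → f.
Extended square (30″×15″, digits 0–9): lon ⌊0.03142/0.00833333⌋ = 3; lat ⌊0.02852/0.00416667⌋ = 6.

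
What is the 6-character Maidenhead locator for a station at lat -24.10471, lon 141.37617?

QG05qv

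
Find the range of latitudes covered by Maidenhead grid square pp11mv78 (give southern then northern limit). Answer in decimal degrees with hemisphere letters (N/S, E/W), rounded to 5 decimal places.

61.90833° N, 61.91250° N

Field P=15, P=15: +15·20° lon, +15·10° lat → SW at lon 120°, lat 60°.
Square 1, 1: +1·2° lon, +1·1° lat → SW at lon 122°, lat 61°.
Subsquare m=12, v=21: +12·0.0833333° lon, +21·0.0416667° lat → SW at lon 123°, lat 61.875°.
Extended square 7, 8: +7·0.00833333° lon, +8·0.00416667° lat → SW at lon 123.058°, lat 61.9083°.
Cell spans 0.00833333° lon × 0.00416667° lat.
south 61.90833° N, north 61.91250° N.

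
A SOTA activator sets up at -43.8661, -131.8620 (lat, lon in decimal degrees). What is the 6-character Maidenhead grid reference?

Shift to the Maidenhead origin (180°W, 90°S): lon 48.1380, lat 46.1339.
Field: 48.1380/20 → 2 → C, 46.1339/10 → 4 → E; chars CE.
Square: 8.1380/2 → 4, 6.1339/1 → 6; chars 46.
Subsquare: 0.1380/0.0833333 → 1 → b, 0.1339/0.0416667 → 3 → d; chars bd.

CE46bd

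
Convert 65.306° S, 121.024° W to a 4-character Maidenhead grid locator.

CC94

Offset from 180°W / 90°S: lon 58.98°, lat 24.69°.
Field: 58.98/20 → 2 → C, 24.69/10 → 2 → C; chars CC.
Square: 18.98/2 → 9, 4.69/1 → 4; chars 94.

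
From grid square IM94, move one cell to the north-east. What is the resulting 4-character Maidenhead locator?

Longitude square 9; +1 → 10, wraps to 0, carry into field.
Longitude field I = 8; +1 → 9 = J.
Latitude square 4; +1 → 5.

JM05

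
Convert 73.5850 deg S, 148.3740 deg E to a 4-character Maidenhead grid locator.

QB46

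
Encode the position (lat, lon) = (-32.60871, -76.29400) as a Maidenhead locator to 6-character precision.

FF17uj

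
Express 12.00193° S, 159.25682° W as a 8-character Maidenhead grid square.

BH07ix99

Offset from 180°W / 90°S: lon 20.74318°, lat 77.99807°.
Field (20°×10°, letters A–R): lon ⌊20.74318/20⌋ = 1 → B; lat ⌊77.99807/10⌋ = 7 → H.
Square (2°×1°, digits 0–9): lon ⌊0.74318/2⌋ = 0; lat ⌊7.99807/1⌋ = 7.
Subsquare (5′×2.5′, letters a–x): lon ⌊0.74318/0.0833333⌋ = 8 → i; lat ⌊0.99807/0.0416667⌋ = 23 → x.
Extended square (30″×15″, digits 0–9): lon ⌊0.07651/0.00833333⌋ = 9; lat ⌊0.03974/0.00416667⌋ = 9.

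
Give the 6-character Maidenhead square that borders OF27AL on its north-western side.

Longitude subsquare a = 0; −1 → -1, wraps to 23 = x, carry into square.
Longitude square 2; −1 → 1.
Latitude subsquare l = 11; +1 → 12 = m.

OF17xm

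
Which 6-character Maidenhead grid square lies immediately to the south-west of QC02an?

Longitude subsquare a = 0; −1 → -1, wraps to 23 = x, carry into square.
Longitude square 0; −1 → -1, wraps to 9, carry into field.
Longitude field Q = 16; −1 → 15 = P.
Latitude subsquare n = 13; −1 → 12 = m.

PC92xm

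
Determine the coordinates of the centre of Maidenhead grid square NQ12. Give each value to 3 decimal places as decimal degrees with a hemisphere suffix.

72.500° N, 83.000° E

Field N=13, Q=16: +13·20° lon, +16·10° lat → SW at lon 80°, lat 70°.
Square 1, 2: +1·2° lon, +2·1° lat → SW at lon 82°, lat 72°.
Cell spans 2° lon × 1° lat. Centre is SW corner plus half of each.
latitude 72.500° N, longitude 83.000° E.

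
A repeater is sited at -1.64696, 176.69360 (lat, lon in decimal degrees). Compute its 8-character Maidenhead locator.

Offset from 180°W / 90°S: lon 356.69360°, lat 88.35304°.
Field: lon ⌊356.69360/20⌋ = 17 → R; lat ⌊88.35304/10⌋ = 8 → I.
Square: lon ⌊16.69360/2⌋ = 8; lat ⌊8.35304/1⌋ = 8.
Subsquare: lon ⌊0.69360/0.0833333⌋ = 8 → i; lat ⌊0.35304/0.0416667⌋ = 8 → i.
Extended square: lon ⌊0.02693/0.00833333⌋ = 3; lat ⌊0.01971/0.00416667⌋ = 4.

RI88ii34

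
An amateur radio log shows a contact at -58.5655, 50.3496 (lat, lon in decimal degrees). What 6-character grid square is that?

LD51ek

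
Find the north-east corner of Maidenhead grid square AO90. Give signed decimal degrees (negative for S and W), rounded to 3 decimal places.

Field A=0, O=14: +0·20° lon, +14·10° lat → SW at lon -180°, lat 50°.
Square 9, 0: +9·2° lon, +0·1° lat → SW at lon -162°, lat 50°.
Cell spans 2° lon × 1° lat. NE corner is SW corner plus one full cell.
latitude 51.000, longitude -160.000.

51.000, -160.000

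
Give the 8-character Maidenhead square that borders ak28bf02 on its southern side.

Latitude extended square 2; −1 → 1.
The longitude characters are unchanged.

AK28bf01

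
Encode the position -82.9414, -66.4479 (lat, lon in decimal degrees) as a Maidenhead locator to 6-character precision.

FA67sb

Offset from 180°W / 90°S: lon 113.5521°, lat 7.0586°.
Field: 113.5521/20 → 5 → F, 7.0586/10 → 0 → A; chars FA.
Square: 13.5521/2 → 6, 7.0586/1 → 7; chars 67.
Subsquare: 1.5521/0.0833333 → 18 → s, 0.0586/0.0416667 → 1 → b; chars sb.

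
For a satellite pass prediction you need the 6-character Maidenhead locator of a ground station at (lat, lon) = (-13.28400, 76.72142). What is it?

MH86ir

Shift to the Maidenhead origin (180°W, 90°S): lon 256.7214, lat 76.7160.
Field (20°×10°, letters A–R): lon ⌊256.7214/20⌋ = 12 → M; lat ⌊76.7160/10⌋ = 7 → H.
Square (2°×1°, digits 0–9): lon ⌊16.7214/2⌋ = 8; lat ⌊6.7160/1⌋ = 6.
Subsquare (5′×2.5′, letters a–x): lon ⌊0.7214/0.0833333⌋ = 8 → i; lat ⌊0.7160/0.0416667⌋ = 17 → r.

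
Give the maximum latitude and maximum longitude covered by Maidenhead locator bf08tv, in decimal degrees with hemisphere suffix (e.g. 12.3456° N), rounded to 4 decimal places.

Field B=1, F=5: +1·20° lon, +5·10° lat → SW at lon -160°, lat -40°.
Square 0, 8: +0·2° lon, +8·1° lat → SW at lon -160°, lat -32°.
Subsquare t=19, v=21: +19·0.0833333° lon, +21·0.0416667° lat → SW at lon -158.417°, lat -31.125°.
Cell spans 0.0833333° lon × 0.0416667° lat. NE corner is SW corner plus one full cell.
latitude 31.0833° S, longitude 158.3333° W.

31.0833° S, 158.3333° W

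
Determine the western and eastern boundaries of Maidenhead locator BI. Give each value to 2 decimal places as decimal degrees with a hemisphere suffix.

Field B=1, I=8: +1·20° lon, +8·10° lat → SW at lon -160°, lat -10°.
Cell spans 20° lon × 10° lat.
west 160.00° W, east 140.00° W.

160.00° W, 140.00° W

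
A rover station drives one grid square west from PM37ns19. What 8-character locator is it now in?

PM37ns09

Longitude extended square 1; −1 → 0.
The latitude characters are unchanged.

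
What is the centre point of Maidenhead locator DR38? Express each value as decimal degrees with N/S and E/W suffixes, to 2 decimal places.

88.50° N, 113.00° W

Field D=3, R=17: +3·20° lon, +17·10° lat → SW at lon -120°, lat 80°.
Square 3, 8: +3·2° lon, +8·1° lat → SW at lon -114°, lat 88°.
Cell spans 2° lon × 1° lat. Centre is SW corner plus half of each.
latitude 88.50° N, longitude 113.00° W.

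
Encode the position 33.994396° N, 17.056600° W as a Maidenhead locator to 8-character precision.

IM13lx38

Add 180° to longitude and 90° to latitude: 162.94340, 123.99440.
Field: 162.94340/20 → 8 → I, 123.99440/10 → 12 → M; chars IM.
Square: 2.94340/2 → 1, 3.99440/1 → 3; chars 13.
Subsquare: 0.94340/0.0833333 → 11 → l, 0.99440/0.0416667 → 23 → x; chars lx.
Extended square: 0.02673/0.00833333 → 3, 0.03606/0.00416667 → 8; chars 38.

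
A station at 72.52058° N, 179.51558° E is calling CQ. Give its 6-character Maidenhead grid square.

RQ92sm

Shift to the Maidenhead origin (180°W, 90°S): lon 359.5156, lat 162.5206.
Field: 359.5156/20 → 17 → R, 162.5206/10 → 16 → Q; chars RQ.
Square: 19.5156/2 → 9, 2.5206/1 → 2; chars 92.
Subsquare: 1.5156/0.0833333 → 18 → s, 0.5206/0.0416667 → 12 → m; chars sm.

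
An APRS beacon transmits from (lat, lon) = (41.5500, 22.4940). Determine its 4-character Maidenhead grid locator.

KN11

Add 180° to longitude and 90° to latitude: 202.49, 131.55.
Field: lon ⌊202.49/20⌋ = 10 → K; lat ⌊131.55/10⌋ = 13 → N.
Square: lon ⌊2.49/2⌋ = 1; lat ⌊1.55/1⌋ = 1.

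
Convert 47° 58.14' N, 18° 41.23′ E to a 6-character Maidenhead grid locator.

Add 180° to longitude and 90° to latitude: 198.6872, 137.9690.
Field: 198.6872/20 → 9 → J, 137.9690/10 → 13 → N; chars JN.
Square: 18.6872/2 → 9, 7.9690/1 → 7; chars 97.
Subsquare: 0.6872/0.0833333 → 8 → i, 0.9690/0.0416667 → 23 → x; chars ix.

JN97ix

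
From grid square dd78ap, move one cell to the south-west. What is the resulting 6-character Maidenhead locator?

Longitude subsquare a = 0; −1 → -1, wraps to 23 = x, carry into square.
Longitude square 7; −1 → 6.
Latitude subsquare p = 15; −1 → 14 = o.

DD68xo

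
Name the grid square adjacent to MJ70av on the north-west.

Longitude subsquare a = 0; −1 → -1, wraps to 23 = x, carry into square.
Longitude square 7; −1 → 6.
Latitude subsquare v = 21; +1 → 22 = w.

MJ60xw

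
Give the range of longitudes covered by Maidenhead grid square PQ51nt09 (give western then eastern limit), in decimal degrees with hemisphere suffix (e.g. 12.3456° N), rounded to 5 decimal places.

131.08333° E, 131.09167° E

Field P=15, Q=16: +15·20° lon, +16·10° lat → SW at lon 120°, lat 70°.
Square 5, 1: +5·2° lon, +1·1° lat → SW at lon 130°, lat 71°.
Subsquare n=13, t=19: +13·0.0833333° lon, +19·0.0416667° lat → SW at lon 131.083°, lat 71.7917°.
Extended square 0, 9: +0·0.00833333° lon, +9·0.00416667° lat → SW at lon 131.083°, lat 71.8292°.
Cell spans 0.00833333° lon × 0.00416667° lat.
west 131.08333° E, east 131.09167° E.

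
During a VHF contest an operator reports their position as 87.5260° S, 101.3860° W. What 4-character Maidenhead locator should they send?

Shift to the Maidenhead origin (180°W, 90°S): lon 78.61, lat 2.47.
Field: lon ⌊78.61/20⌋ = 3 → D; lat ⌊2.47/10⌋ = 0 → A.
Square: lon ⌊18.61/2⌋ = 9; lat ⌊2.47/1⌋ = 2.

DA92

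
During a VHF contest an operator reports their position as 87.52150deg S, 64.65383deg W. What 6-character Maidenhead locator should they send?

FA72ql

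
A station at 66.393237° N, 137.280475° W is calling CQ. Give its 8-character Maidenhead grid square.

CP16ij64

Add 180° to longitude and 90° to latitude: 42.71953, 156.39324.
Field: 42.71953/20 → 2 → C, 156.39324/10 → 15 → P; chars CP.
Square: 2.71953/2 → 1, 6.39324/1 → 6; chars 16.
Subsquare: 0.71953/0.0833333 → 8 → i, 0.39324/0.0416667 → 9 → j; chars ij.
Extended square: 0.05286/0.00833333 → 6, 0.01824/0.00416667 → 4; chars 64.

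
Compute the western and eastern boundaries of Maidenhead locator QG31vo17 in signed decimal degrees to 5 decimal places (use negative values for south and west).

Field Q=16, G=6: +16·20° lon, +6·10° lat → SW at lon 140°, lat -30°.
Square 3, 1: +3·2° lon, +1·1° lat → SW at lon 146°, lat -29°.
Subsquare v=21, o=14: +21·0.0833333° lon, +14·0.0416667° lat → SW at lon 147.75°, lat -28.4167°.
Extended square 1, 7: +1·0.00833333° lon, +7·0.00416667° lat → SW at lon 147.758°, lat -28.3875°.
Cell spans 0.00833333° lon × 0.00416667° lat.
west 147.75833, east 147.76667.

147.75833, 147.76667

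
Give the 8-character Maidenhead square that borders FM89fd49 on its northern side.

Latitude extended square 9; +1 → 10, wraps to 0, carry into subsquare.
Latitude subsquare d = 3; +1 → 4 = e.
The longitude characters are unchanged.

FM89fe40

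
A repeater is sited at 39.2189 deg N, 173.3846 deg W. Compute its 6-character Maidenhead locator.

AM39hf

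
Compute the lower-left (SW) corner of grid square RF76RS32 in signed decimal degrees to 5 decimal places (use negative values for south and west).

Field R=17, F=5: +17·20° lon, +5·10° lat → SW at lon 160°, lat -40°.
Square 7, 6: +7·2° lon, +6·1° lat → SW at lon 174°, lat -34°.
Subsquare r=17, s=18: +17·0.0833333° lon, +18·0.0416667° lat → SW at lon 175.417°, lat -33.25°.
Extended square 3, 2: +3·0.00833333° lon, +2·0.00416667° lat → SW at lon 175.442°, lat -33.2417°.
latitude -33.24167, longitude 175.44167.

-33.24167, 175.44167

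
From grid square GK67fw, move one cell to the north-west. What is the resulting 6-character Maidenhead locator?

Longitude subsquare f = 5; −1 → 4 = e.
Latitude subsquare w = 22; +1 → 23 = x.

GK67ex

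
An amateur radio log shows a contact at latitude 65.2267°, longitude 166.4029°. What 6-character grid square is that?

RP35ef

Add 180° to longitude and 90° to latitude: 346.4029, 155.2267.
Field: 346.4029/20 → 17 → R, 155.2267/10 → 15 → P; chars RP.
Square: 6.4029/2 → 3, 5.2267/1 → 5; chars 35.
Subsquare: 0.4029/0.0833333 → 4 → e, 0.2267/0.0416667 → 5 → f; chars ef.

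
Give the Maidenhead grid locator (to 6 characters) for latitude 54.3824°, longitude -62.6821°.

Offset from 180°W / 90°S: lon 117.3179°, lat 144.3824°.
Field: lon ⌊117.3179/20⌋ = 5 → F; lat ⌊144.3824/10⌋ = 14 → O.
Square: lon ⌊17.3179/2⌋ = 8; lat ⌊4.3824/1⌋ = 4.
Subsquare: lon ⌊1.3179/0.0833333⌋ = 15 → p; lat ⌊0.3824/0.0416667⌋ = 9 → j.

FO84pj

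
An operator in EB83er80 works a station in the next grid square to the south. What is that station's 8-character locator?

EB83eq89

Latitude extended square 0; −1 → -1, wraps to 9, carry into subsquare.
Latitude subsquare r = 17; −1 → 16 = q.
The longitude characters are unchanged.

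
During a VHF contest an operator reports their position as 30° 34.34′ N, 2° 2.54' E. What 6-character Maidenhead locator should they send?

Add 180° to longitude and 90° to latitude: 182.0423, 120.5723.
Field (20°×10°, letters A–R): lon ⌊182.0423/20⌋ = 9 → J; lat ⌊120.5723/10⌋ = 12 → M.
Square (2°×1°, digits 0–9): lon ⌊2.0423/2⌋ = 1; lat ⌊0.5723/1⌋ = 0.
Subsquare (5′×2.5′, letters a–x): lon ⌊0.0423/0.0833333⌋ = 0 → a; lat ⌊0.5723/0.0416667⌋ = 13 → n.

JM10an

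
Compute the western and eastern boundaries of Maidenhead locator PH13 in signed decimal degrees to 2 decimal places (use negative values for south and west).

122.00, 124.00

Field P=15, H=7: +15·20° lon, +7·10° lat → SW at lon 120°, lat -20°.
Square 1, 3: +1·2° lon, +3·1° lat → SW at lon 122°, lat -17°.
Cell spans 2° lon × 1° lat.
west 122.00, east 124.00.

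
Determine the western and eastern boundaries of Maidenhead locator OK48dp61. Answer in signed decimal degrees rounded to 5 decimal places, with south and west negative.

108.30000, 108.30833

Field O=14, K=10: +14·20° lon, +10·10° lat → SW at lon 100°, lat 10°.
Square 4, 8: +4·2° lon, +8·1° lat → SW at lon 108°, lat 18°.
Subsquare d=3, p=15: +3·0.0833333° lon, +15·0.0416667° lat → SW at lon 108.25°, lat 18.625°.
Extended square 6, 1: +6·0.00833333° lon, +1·0.00416667° lat → SW at lon 108.3°, lat 18.6292°.
Cell spans 0.00833333° lon × 0.00416667° lat.
west 108.30000, east 108.30833.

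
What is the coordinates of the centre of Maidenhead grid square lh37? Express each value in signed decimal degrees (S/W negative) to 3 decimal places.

Field L=11, H=7: +11·20° lon, +7·10° lat → SW at lon 40°, lat -20°.
Square 3, 7: +3·2° lon, +7·1° lat → SW at lon 46°, lat -13°.
Cell spans 2° lon × 1° lat. Centre is SW corner plus half of each.
latitude -12.500, longitude 47.000.

-12.500, 47.000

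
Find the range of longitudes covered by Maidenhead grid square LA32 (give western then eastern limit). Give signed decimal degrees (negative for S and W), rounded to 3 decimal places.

Field L=11, A=0: +11·20° lon, +0·10° lat → SW at lon 40°, lat -90°.
Square 3, 2: +3·2° lon, +2·1° lat → SW at lon 46°, lat -88°.
Cell spans 2° lon × 1° lat.
west 46.000, east 48.000.

46.000, 48.000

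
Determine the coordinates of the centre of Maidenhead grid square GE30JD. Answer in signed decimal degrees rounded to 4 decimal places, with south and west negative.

-49.8542, -53.2083

Field G=6, E=4: +6·20° lon, +4·10° lat → SW at lon -60°, lat -50°.
Square 3, 0: +3·2° lon, +0·1° lat → SW at lon -54°, lat -50°.
Subsquare j=9, d=3: +9·0.0833333° lon, +3·0.0416667° lat → SW at lon -53.25°, lat -49.875°.
Cell spans 0.0833333° lon × 0.0416667° lat. Centre is SW corner plus half of each.
latitude -49.8542, longitude -53.2083.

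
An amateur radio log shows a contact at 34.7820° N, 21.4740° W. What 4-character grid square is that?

Offset from 180°W / 90°S: lon 158.53°, lat 124.78°.
Field: lon ⌊158.53/20⌋ = 7 → H; lat ⌊124.78/10⌋ = 12 → M.
Square: lon ⌊18.53/2⌋ = 9; lat ⌊4.78/1⌋ = 4.

HM94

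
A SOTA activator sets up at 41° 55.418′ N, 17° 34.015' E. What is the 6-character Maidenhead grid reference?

JN81sw

Offset from 180°W / 90°S: lon 197.5669°, lat 131.9236°.
Field: 197.5669/20 → 9 → J, 131.9236/10 → 13 → N; chars JN.
Square: 17.5669/2 → 8, 1.9236/1 → 1; chars 81.
Subsquare: 1.5669/0.0833333 → 18 → s, 0.9236/0.0416667 → 22 → w; chars sw.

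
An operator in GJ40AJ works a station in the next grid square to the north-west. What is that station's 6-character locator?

Longitude subsquare a = 0; −1 → -1, wraps to 23 = x, carry into square.
Longitude square 4; −1 → 3.
Latitude subsquare j = 9; +1 → 10 = k.

GJ30xk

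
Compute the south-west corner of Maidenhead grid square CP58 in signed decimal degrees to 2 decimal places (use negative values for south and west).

Field C=2, P=15: +2·20° lon, +15·10° lat → SW at lon -140°, lat 60°.
Square 5, 8: +5·2° lon, +8·1° lat → SW at lon -130°, lat 68°.
latitude 68.00, longitude -130.00.

68.00, -130.00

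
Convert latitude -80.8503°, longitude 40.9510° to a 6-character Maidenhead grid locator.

LA09ld

Add 180° to longitude and 90° to latitude: 220.9510, 9.1497.
Field (20°×10°, letters A–R): 220.9510/20 → 11 → L, 9.1497/10 → 0 → A; chars LA.
Square (2°×1°, digits 0–9): 0.9510/2 → 0, 9.1497/1 → 9; chars 09.
Subsquare (5′×2.5′, letters a–x): 0.9510/0.0833333 → 11 → l, 0.1497/0.0416667 → 3 → d; chars ld.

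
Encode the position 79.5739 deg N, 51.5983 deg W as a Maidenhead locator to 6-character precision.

Shift to the Maidenhead origin (180°W, 90°S): lon 128.4017, lat 169.5739.
Field: lon ⌊128.4017/20⌋ = 6 → G; lat ⌊169.5739/10⌋ = 16 → Q.
Square: lon ⌊8.4017/2⌋ = 4; lat ⌊9.5739/1⌋ = 9.
Subsquare: lon ⌊0.4017/0.0833333⌋ = 4 → e; lat ⌊0.5739/0.0416667⌋ = 13 → n.

GQ49en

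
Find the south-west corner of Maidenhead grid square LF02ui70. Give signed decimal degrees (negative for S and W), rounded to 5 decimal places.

Field L=11, F=5: +11·20° lon, +5·10° lat → SW at lon 40°, lat -40°.
Square 0, 2: +0·2° lon, +2·1° lat → SW at lon 40°, lat -38°.
Subsquare u=20, i=8: +20·0.0833333° lon, +8·0.0416667° lat → SW at lon 41.6667°, lat -37.6667°.
Extended square 7, 0: +7·0.00833333° lon, +0·0.00416667° lat → SW at lon 41.725°, lat -37.6667°.
latitude -37.66667, longitude 41.72500.

-37.66667, 41.72500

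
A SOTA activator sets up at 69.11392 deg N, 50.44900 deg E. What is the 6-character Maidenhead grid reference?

LP59fc

Offset from 180°W / 90°S: lon 230.4490°, lat 159.1139°.
Field: lon ⌊230.4490/20⌋ = 11 → L; lat ⌊159.1139/10⌋ = 15 → P.
Square: lon ⌊10.4490/2⌋ = 5; lat ⌊9.1139/1⌋ = 9.
Subsquare: lon ⌊0.4490/0.0833333⌋ = 5 → f; lat ⌊0.1139/0.0416667⌋ = 2 → c.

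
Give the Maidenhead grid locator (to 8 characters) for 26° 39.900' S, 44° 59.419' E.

LG23li80

Add 180° to longitude and 90° to latitude: 224.99032, 63.33500.
Field (20°×10°, letters A–R): 224.99032/20 → 11 → L, 63.33500/10 → 6 → G; chars LG.
Square (2°×1°, digits 0–9): 4.99032/2 → 2, 3.33500/1 → 3; chars 23.
Subsquare (5′×2.5′, letters a–x): 0.99032/0.0833333 → 11 → l, 0.33500/0.0416667 → 8 → i; chars li.
Extended square (30″×15″, digits 0–9): 0.07365/0.00833333 → 8, 0.00167/0.00416667 → 0; chars 80.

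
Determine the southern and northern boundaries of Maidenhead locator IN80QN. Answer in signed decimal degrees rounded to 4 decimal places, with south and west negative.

40.5417, 40.5833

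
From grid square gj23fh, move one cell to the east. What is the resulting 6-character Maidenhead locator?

GJ23gh

Longitude subsquare f = 5; +1 → 6 = g.
The latitude characters are unchanged.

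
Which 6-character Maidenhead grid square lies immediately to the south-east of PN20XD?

PN30ac

Longitude subsquare x = 23; +1 → 24, wraps to 0 = a, carry into square.
Longitude square 2; +1 → 3.
Latitude subsquare d = 3; −1 → 2 = c.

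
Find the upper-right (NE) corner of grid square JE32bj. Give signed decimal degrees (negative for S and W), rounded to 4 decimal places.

Field J=9, E=4: +9·20° lon, +4·10° lat → SW at lon 0°, lat -50°.
Square 3, 2: +3·2° lon, +2·1° lat → SW at lon 6°, lat -48°.
Subsquare b=1, j=9: +1·0.0833333° lon, +9·0.0416667° lat → SW at lon 6.08333°, lat -47.625°.
Cell spans 0.0833333° lon × 0.0416667° lat. NE corner is SW corner plus one full cell.
latitude -47.5833, longitude 6.1667.

-47.5833, 6.1667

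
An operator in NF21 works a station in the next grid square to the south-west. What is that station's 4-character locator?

NF10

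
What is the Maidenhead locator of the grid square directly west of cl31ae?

CL21xe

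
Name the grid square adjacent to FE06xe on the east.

Longitude subsquare x = 23; +1 → 24, wraps to 0 = a, carry into square.
Longitude square 0; +1 → 1.
The latitude characters are unchanged.

FE16ae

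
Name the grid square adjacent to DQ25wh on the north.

Latitude subsquare h = 7; +1 → 8 = i.
The longitude characters are unchanged.

DQ25wi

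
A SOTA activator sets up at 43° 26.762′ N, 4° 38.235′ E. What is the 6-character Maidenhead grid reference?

JN23hk

Offset from 180°W / 90°S: lon 184.6372°, lat 133.4460°.
Field: lon ⌊184.6372/20⌋ = 9 → J; lat ⌊133.4460/10⌋ = 13 → N.
Square: lon ⌊4.6372/2⌋ = 2; lat ⌊3.4460/1⌋ = 3.
Subsquare: lon ⌊0.6372/0.0833333⌋ = 7 → h; lat ⌊0.4460/0.0416667⌋ = 10 → k.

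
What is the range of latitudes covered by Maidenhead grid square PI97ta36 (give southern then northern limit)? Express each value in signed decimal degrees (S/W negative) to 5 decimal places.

-2.97500, -2.97083

Field P=15, I=8: +15·20° lon, +8·10° lat → SW at lon 120°, lat -10°.
Square 9, 7: +9·2° lon, +7·1° lat → SW at lon 138°, lat -3°.
Subsquare t=19, a=0: +19·0.0833333° lon, +0·0.0416667° lat → SW at lon 139.583°, lat -3°.
Extended square 3, 6: +3·0.00833333° lon, +6·0.00416667° lat → SW at lon 139.608°, lat -2.975°.
Cell spans 0.00833333° lon × 0.00416667° lat.
south -2.97500, north -2.97083.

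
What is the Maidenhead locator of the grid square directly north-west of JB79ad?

JB69xe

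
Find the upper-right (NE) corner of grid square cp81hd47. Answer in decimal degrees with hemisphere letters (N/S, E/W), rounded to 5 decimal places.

61.15833° N, 123.37500° W

Field C=2, P=15: +2·20° lon, +15·10° lat → SW at lon -140°, lat 60°.
Square 8, 1: +8·2° lon, +1·1° lat → SW at lon -124°, lat 61°.
Subsquare h=7, d=3: +7·0.0833333° lon, +3·0.0416667° lat → SW at lon -123.417°, lat 61.125°.
Extended square 4, 7: +4·0.00833333° lon, +7·0.00416667° lat → SW at lon -123.383°, lat 61.1542°.
Cell spans 0.00833333° lon × 0.00416667° lat. NE corner is SW corner plus one full cell.
latitude 61.15833° N, longitude 123.37500° W.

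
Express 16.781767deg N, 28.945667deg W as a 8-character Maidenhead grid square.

Shift to the Maidenhead origin (180°W, 90°S): lon 151.05433, lat 106.78177.
Field (20°×10°, letters A–R): lon ⌊151.05433/20⌋ = 7 → H; lat ⌊106.78177/10⌋ = 10 → K.
Square (2°×1°, digits 0–9): lon ⌊11.05433/2⌋ = 5; lat ⌊6.78177/1⌋ = 6.
Subsquare (5′×2.5′, letters a–x): lon ⌊1.05433/0.0833333⌋ = 12 → m; lat ⌊0.78177/0.0416667⌋ = 18 → s.
Extended square (30″×15″, digits 0–9): lon ⌊0.05433/0.00833333⌋ = 6; lat ⌊0.03177/0.00416667⌋ = 7.

HK56ms67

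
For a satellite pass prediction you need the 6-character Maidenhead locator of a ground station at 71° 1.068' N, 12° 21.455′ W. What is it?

IQ31ta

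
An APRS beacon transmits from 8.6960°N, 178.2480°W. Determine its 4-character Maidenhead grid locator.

AJ08

Offset from 180°W / 90°S: lon 1.75°, lat 98.70°.
Field (20°×10°, letters A–R): 1.75/20 → 0 → A, 98.70/10 → 9 → J; chars AJ.
Square (2°×1°, digits 0–9): 1.75/2 → 0, 8.70/1 → 8; chars 08.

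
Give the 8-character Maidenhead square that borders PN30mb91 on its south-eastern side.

PN30nb00

Longitude extended square 9; +1 → 10, wraps to 0, carry into subsquare.
Longitude subsquare m = 12; +1 → 13 = n.
Latitude extended square 1; −1 → 0.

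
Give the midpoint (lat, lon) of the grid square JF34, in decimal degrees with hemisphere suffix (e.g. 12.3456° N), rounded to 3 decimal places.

Field J=9, F=5: +9·20° lon, +5·10° lat → SW at lon 0°, lat -40°.
Square 3, 4: +3·2° lon, +4·1° lat → SW at lon 6°, lat -36°.
Cell spans 2° lon × 1° lat. Centre is SW corner plus half of each.
latitude 35.500° S, longitude 7.000° E.

35.500° S, 7.000° E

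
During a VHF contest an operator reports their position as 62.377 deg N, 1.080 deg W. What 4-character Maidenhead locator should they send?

IP92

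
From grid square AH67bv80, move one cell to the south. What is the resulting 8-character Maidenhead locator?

AH67bu89

Latitude extended square 0; −1 → -1, wraps to 9, carry into subsquare.
Latitude subsquare v = 21; −1 → 20 = u.
The longitude characters are unchanged.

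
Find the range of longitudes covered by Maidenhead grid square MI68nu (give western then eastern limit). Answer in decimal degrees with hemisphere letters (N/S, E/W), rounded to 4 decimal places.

Field M=12, I=8: +12·20° lon, +8·10° lat → SW at lon 60°, lat -10°.
Square 6, 8: +6·2° lon, +8·1° lat → SW at lon 72°, lat -2°.
Subsquare n=13, u=20: +13·0.0833333° lon, +20·0.0416667° lat → SW at lon 73.0833°, lat -1.16667°.
Cell spans 0.0833333° lon × 0.0416667° lat.
west 73.0833° E, east 73.1667° E.

73.0833° E, 73.1667° E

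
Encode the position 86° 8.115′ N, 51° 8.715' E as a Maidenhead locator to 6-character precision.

LR56nd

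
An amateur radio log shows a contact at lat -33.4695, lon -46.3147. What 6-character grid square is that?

GF66um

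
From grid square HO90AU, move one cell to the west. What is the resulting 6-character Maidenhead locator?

HO80xu

Longitude subsquare a = 0; −1 → -1, wraps to 23 = x, carry into square.
Longitude square 9; −1 → 8.
The latitude characters are unchanged.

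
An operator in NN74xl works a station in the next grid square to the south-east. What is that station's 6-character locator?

NN84ak

Longitude subsquare x = 23; +1 → 24, wraps to 0 = a, carry into square.
Longitude square 7; +1 → 8.
Latitude subsquare l = 11; −1 → 10 = k.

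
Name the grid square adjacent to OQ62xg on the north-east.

OQ72ah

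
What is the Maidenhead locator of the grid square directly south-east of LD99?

MD08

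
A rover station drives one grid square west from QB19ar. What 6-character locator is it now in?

QB09xr

Longitude subsquare a = 0; −1 → -1, wraps to 23 = x, carry into square.
Longitude square 1; −1 → 0.
The latitude characters are unchanged.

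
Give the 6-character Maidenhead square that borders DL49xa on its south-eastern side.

DL58ax

Longitude subsquare x = 23; +1 → 24, wraps to 0 = a, carry into square.
Longitude square 4; +1 → 5.
Latitude subsquare a = 0; −1 → -1, wraps to 23 = x, carry into square.
Latitude square 9; −1 → 8.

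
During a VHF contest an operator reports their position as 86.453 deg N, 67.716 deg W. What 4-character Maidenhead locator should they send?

Shift to the Maidenhead origin (180°W, 90°S): lon 112.28, lat 176.45.
Field: 112.28/20 → 5 → F, 176.45/10 → 17 → R; chars FR.
Square: 12.28/2 → 6, 6.45/1 → 6; chars 66.

FR66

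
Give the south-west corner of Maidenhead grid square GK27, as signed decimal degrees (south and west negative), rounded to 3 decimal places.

17.000, -56.000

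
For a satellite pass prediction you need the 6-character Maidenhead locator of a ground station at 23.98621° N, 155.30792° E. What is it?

QL73px

Shift to the Maidenhead origin (180°W, 90°S): lon 335.3079, lat 113.9862.
Field: 335.3079/20 → 16 → Q, 113.9862/10 → 11 → L; chars QL.
Square: 15.3079/2 → 7, 3.9862/1 → 3; chars 73.
Subsquare: 1.3079/0.0833333 → 15 → p, 0.9862/0.0416667 → 23 → x; chars px.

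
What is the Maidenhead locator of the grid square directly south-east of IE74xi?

Longitude subsquare x = 23; +1 → 24, wraps to 0 = a, carry into square.
Longitude square 7; +1 → 8.
Latitude subsquare i = 8; −1 → 7 = h.

IE84ah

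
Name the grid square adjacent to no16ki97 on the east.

Longitude extended square 9; +1 → 10, wraps to 0, carry into subsquare.
Longitude subsquare k = 10; +1 → 11 = l.
The latitude characters are unchanged.

NO16li07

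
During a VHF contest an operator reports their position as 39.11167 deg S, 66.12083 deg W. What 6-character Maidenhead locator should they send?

FF60wv

Add 180° to longitude and 90° to latitude: 113.8792, 50.8883.
Field: 113.8792/20 → 5 → F, 50.8883/10 → 5 → F; chars FF.
Square: 13.8792/2 → 6, 0.8883/1 → 0; chars 60.
Subsquare: 1.8792/0.0833333 → 22 → w, 0.8883/0.0416667 → 21 → v; chars wv.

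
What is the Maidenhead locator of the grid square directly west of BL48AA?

BL38xa

Longitude subsquare a = 0; −1 → -1, wraps to 23 = x, carry into square.
Longitude square 4; −1 → 3.
The latitude characters are unchanged.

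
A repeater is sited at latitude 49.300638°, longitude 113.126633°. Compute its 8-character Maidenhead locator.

ON69nh52

Add 180° to longitude and 90° to latitude: 293.12663, 139.30064.
Field: 293.12663/20 → 14 → O, 139.30064/10 → 13 → N; chars ON.
Square: 13.12663/2 → 6, 9.30064/1 → 9; chars 69.
Subsquare: 1.12663/0.0833333 → 13 → n, 0.30064/0.0416667 → 7 → h; chars nh.
Extended square: 0.04330/0.00833333 → 5, 0.00897/0.00416667 → 2; chars 52.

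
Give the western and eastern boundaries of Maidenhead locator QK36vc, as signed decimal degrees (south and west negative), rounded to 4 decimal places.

Field Q=16, K=10: +16·20° lon, +10·10° lat → SW at lon 140°, lat 10°.
Square 3, 6: +3·2° lon, +6·1° lat → SW at lon 146°, lat 16°.
Subsquare v=21, c=2: +21·0.0833333° lon, +2·0.0416667° lat → SW at lon 147.75°, lat 16.0833°.
Cell spans 0.0833333° lon × 0.0416667° lat.
west 147.7500, east 147.8333.

147.7500, 147.8333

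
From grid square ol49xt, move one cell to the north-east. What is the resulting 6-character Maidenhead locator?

Longitude subsquare x = 23; +1 → 24, wraps to 0 = a, carry into square.
Longitude square 4; +1 → 5.
Latitude subsquare t = 19; +1 → 20 = u.

OL59au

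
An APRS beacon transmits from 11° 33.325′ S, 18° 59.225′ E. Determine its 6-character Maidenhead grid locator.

JH98lk

Shift to the Maidenhead origin (180°W, 90°S): lon 198.9871, lat 78.4446.
Field: lon ⌊198.9871/20⌋ = 9 → J; lat ⌊78.4446/10⌋ = 7 → H.
Square: lon ⌊18.9871/2⌋ = 9; lat ⌊8.4446/1⌋ = 8.
Subsquare: lon ⌊0.9871/0.0833333⌋ = 11 → l; lat ⌊0.4446/0.0416667⌋ = 10 → k.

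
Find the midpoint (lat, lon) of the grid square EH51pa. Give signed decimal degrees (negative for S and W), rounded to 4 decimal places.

-18.9792, -88.7083

Field E=4, H=7: +4·20° lon, +7·10° lat → SW at lon -100°, lat -20°.
Square 5, 1: +5·2° lon, +1·1° lat → SW at lon -90°, lat -19°.
Subsquare p=15, a=0: +15·0.0833333° lon, +0·0.0416667° lat → SW at lon -88.75°, lat -19°.
Cell spans 0.0833333° lon × 0.0416667° lat. Centre is SW corner plus half of each.
latitude -18.9792, longitude -88.7083.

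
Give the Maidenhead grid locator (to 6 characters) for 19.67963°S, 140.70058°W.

BH90ph

Offset from 180°W / 90°S: lon 39.2994°, lat 70.3204°.
Field: lon ⌊39.2994/20⌋ = 1 → B; lat ⌊70.3204/10⌋ = 7 → H.
Square: lon ⌊19.2994/2⌋ = 9; lat ⌊0.3204/1⌋ = 0.
Subsquare: lon ⌊1.2994/0.0833333⌋ = 15 → p; lat ⌊0.3204/0.0416667⌋ = 7 → h.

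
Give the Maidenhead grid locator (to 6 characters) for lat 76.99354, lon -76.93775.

FQ16mx

Offset from 180°W / 90°S: lon 103.0623°, lat 166.9935°.
Field: 103.0623/20 → 5 → F, 166.9935/10 → 16 → Q; chars FQ.
Square: 3.0623/2 → 1, 6.9935/1 → 6; chars 16.
Subsquare: 1.0623/0.0833333 → 12 → m, 0.9935/0.0416667 → 23 → x; chars mx.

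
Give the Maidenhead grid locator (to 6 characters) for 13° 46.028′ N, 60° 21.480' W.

Add 180° to longitude and 90° to latitude: 119.6420, 103.7671.
Field (20°×10°, letters A–R): 119.6420/20 → 5 → F, 103.7671/10 → 10 → K; chars FK.
Square (2°×1°, digits 0–9): 19.6420/2 → 9, 3.7671/1 → 3; chars 93.
Subsquare (5′×2.5′, letters a–x): 1.6420/0.0833333 → 19 → t, 0.7671/0.0416667 → 18 → s; chars ts.

FK93ts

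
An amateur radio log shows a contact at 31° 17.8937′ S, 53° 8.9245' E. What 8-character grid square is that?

LF68nq78

Shift to the Maidenhead origin (180°W, 90°S): lon 233.14874, lat 58.70177.
Field: 233.14874/20 → 11 → L, 58.70177/10 → 5 → F; chars LF.
Square: 13.14874/2 → 6, 8.70177/1 → 8; chars 68.
Subsquare: 1.14874/0.0833333 → 13 → n, 0.70177/0.0416667 → 16 → q; chars nq.
Extended square: 0.06541/0.00833333 → 7, 0.03510/0.00416667 → 8; chars 78.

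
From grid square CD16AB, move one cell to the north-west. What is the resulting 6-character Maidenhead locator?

CD06xc

Longitude subsquare a = 0; −1 → -1, wraps to 23 = x, carry into square.
Longitude square 1; −1 → 0.
Latitude subsquare b = 1; +1 → 2 = c.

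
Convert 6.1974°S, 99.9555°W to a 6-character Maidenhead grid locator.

EI03at

Add 180° to longitude and 90° to latitude: 80.0445, 83.8026.
Field: lon ⌊80.0445/20⌋ = 4 → E; lat ⌊83.8026/10⌋ = 8 → I.
Square: lon ⌊0.0445/2⌋ = 0; lat ⌊3.8026/1⌋ = 3.
Subsquare: lon ⌊0.0445/0.0833333⌋ = 0 → a; lat ⌊0.8026/0.0416667⌋ = 19 → t.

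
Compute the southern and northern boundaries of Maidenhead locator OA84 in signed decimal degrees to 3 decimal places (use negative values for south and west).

-86.000, -85.000

Field O=14, A=0: +14·20° lon, +0·10° lat → SW at lon 100°, lat -90°.
Square 8, 4: +8·2° lon, +4·1° lat → SW at lon 116°, lat -86°.
Cell spans 2° lon × 1° lat.
south -86.000, north -85.000.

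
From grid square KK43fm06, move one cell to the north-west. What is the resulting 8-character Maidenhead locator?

KK43em97

Longitude extended square 0; −1 → -1, wraps to 9, carry into subsquare.
Longitude subsquare f = 5; −1 → 4 = e.
Latitude extended square 6; +1 → 7.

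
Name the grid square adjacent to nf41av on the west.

NF31xv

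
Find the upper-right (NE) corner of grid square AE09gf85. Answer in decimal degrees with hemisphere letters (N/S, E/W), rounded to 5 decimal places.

40.76667° S, 179.42500° W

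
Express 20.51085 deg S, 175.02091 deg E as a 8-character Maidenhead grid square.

RG79ml27

Add 180° to longitude and 90° to latitude: 355.02091, 69.48915.
Field (20°×10°, letters A–R): 355.02091/20 → 17 → R, 69.48915/10 → 6 → G; chars RG.
Square (2°×1°, digits 0–9): 15.02091/2 → 7, 9.48915/1 → 9; chars 79.
Subsquare (5′×2.5′, letters a–x): 1.02091/0.0833333 → 12 → m, 0.48915/0.0416667 → 11 → l; chars ml.
Extended square (30″×15″, digits 0–9): 0.02091/0.00833333 → 2, 0.03082/0.00416667 → 7; chars 27.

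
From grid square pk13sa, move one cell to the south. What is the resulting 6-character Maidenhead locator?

PK12sx

Latitude subsquare a = 0; −1 → -1, wraps to 23 = x, carry into square.
Latitude square 3; −1 → 2.
The longitude characters are unchanged.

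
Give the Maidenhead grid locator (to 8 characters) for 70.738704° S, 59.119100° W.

Offset from 180°W / 90°S: lon 120.88090°, lat 19.26130°.
Field: lon ⌊120.88090/20⌋ = 6 → G; lat ⌊19.26130/10⌋ = 1 → B.
Square: lon ⌊0.88090/2⌋ = 0; lat ⌊9.26130/1⌋ = 9.
Subsquare: lon ⌊0.88090/0.0833333⌋ = 10 → k; lat ⌊0.26130/0.0416667⌋ = 6 → g.
Extended square: lon ⌊0.04757/0.00833333⌋ = 5; lat ⌊0.01130/0.00416667⌋ = 2.

GB09kg52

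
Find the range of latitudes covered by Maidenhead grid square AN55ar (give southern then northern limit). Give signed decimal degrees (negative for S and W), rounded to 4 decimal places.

45.7083, 45.7500

Field A=0, N=13: +0·20° lon, +13·10° lat → SW at lon -180°, lat 40°.
Square 5, 5: +5·2° lon, +5·1° lat → SW at lon -170°, lat 45°.
Subsquare a=0, r=17: +0·0.0833333° lon, +17·0.0416667° lat → SW at lon -170°, lat 45.7083°.
Cell spans 0.0833333° lon × 0.0416667° lat.
south 45.7083, north 45.7500.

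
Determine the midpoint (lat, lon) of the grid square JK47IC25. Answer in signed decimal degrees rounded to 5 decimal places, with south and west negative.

17.10625, 8.68750

Field J=9, K=10: +9·20° lon, +10·10° lat → SW at lon 0°, lat 10°.
Square 4, 7: +4·2° lon, +7·1° lat → SW at lon 8°, lat 17°.
Subsquare i=8, c=2: +8·0.0833333° lon, +2·0.0416667° lat → SW at lon 8.66667°, lat 17.0833°.
Extended square 2, 5: +2·0.00833333° lon, +5·0.00416667° lat → SW at lon 8.68333°, lat 17.1042°.
Cell spans 0.00833333° lon × 0.00416667° lat. Centre is SW corner plus half of each.
latitude 17.10625, longitude 8.68750.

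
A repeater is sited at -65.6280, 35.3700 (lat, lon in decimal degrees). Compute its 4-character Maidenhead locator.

KC74

Shift to the Maidenhead origin (180°W, 90°S): lon 215.37, lat 24.37.
Field (20°×10°, letters A–R): lon ⌊215.37/20⌋ = 10 → K; lat ⌊24.37/10⌋ = 2 → C.
Square (2°×1°, digits 0–9): lon ⌊15.37/2⌋ = 7; lat ⌊4.37/1⌋ = 4.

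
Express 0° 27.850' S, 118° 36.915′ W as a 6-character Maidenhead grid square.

DI09qm

Add 180° to longitude and 90° to latitude: 61.3847, 89.5358.
Field: lon ⌊61.3847/20⌋ = 3 → D; lat ⌊89.5358/10⌋ = 8 → I.
Square: lon ⌊1.3847/2⌋ = 0; lat ⌊9.5358/1⌋ = 9.
Subsquare: lon ⌊1.3847/0.0833333⌋ = 16 → q; lat ⌊0.5358/0.0416667⌋ = 12 → m.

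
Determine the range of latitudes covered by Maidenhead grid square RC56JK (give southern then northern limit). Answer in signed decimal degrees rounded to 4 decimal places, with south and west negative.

-63.5833, -63.5417

Field R=17, C=2: +17·20° lon, +2·10° lat → SW at lon 160°, lat -70°.
Square 5, 6: +5·2° lon, +6·1° lat → SW at lon 170°, lat -64°.
Subsquare j=9, k=10: +9·0.0833333° lon, +10·0.0416667° lat → SW at lon 170.75°, lat -63.5833°.
Cell spans 0.0833333° lon × 0.0416667° lat.
south -63.5833, north -63.5417.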